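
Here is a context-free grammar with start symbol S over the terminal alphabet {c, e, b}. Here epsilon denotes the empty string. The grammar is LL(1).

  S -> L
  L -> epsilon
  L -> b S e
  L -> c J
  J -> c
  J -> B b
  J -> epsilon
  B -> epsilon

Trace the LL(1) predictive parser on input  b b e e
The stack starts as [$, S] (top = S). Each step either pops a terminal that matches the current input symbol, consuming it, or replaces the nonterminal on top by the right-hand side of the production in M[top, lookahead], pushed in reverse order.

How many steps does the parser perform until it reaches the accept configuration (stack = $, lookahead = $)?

10

step 1: stack=$ S  input=b b e e $  — expand S -> L
step 2: stack=$ L  input=b b e e $  — expand L -> b S e
step 3: stack=$ e S b  input=b b e e $  — match b
step 4: stack=$ e S  input=b e e $  — expand S -> L
step 5: stack=$ e L  input=b e e $  — expand L -> b S e
step 6: stack=$ e e S b  input=b e e $  — match b
step 7: stack=$ e e S  input=e e $  — expand S -> L
step 8: stack=$ e e L  input=e e $  — expand L -> epsilon
step 9: stack=$ e e  input=e e $  — match e
step 10: stack=$ e  input=e $  — match e
Accept reached after 10 steps.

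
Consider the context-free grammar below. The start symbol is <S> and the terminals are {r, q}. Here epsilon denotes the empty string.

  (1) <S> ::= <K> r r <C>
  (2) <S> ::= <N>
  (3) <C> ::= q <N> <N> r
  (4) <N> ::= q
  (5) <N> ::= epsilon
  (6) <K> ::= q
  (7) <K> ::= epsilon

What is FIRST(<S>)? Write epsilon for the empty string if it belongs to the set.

FIRST(<C>) = {q}
FIRST(<N>) = {epsilon, q}
FIRST(<K>) = {epsilon, q}
FIRST(<S>) = {epsilon, q, r}  (via <K> r r <C>, <N>)

{epsilon, q, r}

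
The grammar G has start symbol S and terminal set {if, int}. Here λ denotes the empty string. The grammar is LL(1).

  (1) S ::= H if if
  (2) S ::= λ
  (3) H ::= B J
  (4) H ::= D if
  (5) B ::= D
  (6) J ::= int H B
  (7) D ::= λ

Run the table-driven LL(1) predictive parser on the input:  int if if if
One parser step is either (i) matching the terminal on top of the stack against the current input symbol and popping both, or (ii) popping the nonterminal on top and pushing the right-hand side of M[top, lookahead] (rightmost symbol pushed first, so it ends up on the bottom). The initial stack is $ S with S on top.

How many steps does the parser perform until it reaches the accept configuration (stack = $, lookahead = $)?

13

      Stack            Input           Action
   1  $ S              int if if if $  expand S ::= H if if
   2  $ if if H        int if if if $  expand H ::= B J
   3  $ if if J B      int if if if $  expand B ::= D
   4  $ if if J D      int if if if $  expand D ::= λ
   5  $ if if J        int if if if $  expand J ::= int H B
   6  $ if if B H int  int if if if $  match int
   7  $ if if B H      if if if $      expand H ::= D if
   8  $ if if B if D   if if if $      expand D ::= λ
   9  $ if if B if     if if if $      match if
  10  $ if if B        if if $         expand B ::= D
  11  $ if if D        if if $         expand D ::= λ
  12  $ if if          if if $         match if
  13  $ if             if $            match if
Accept reached after 13 steps.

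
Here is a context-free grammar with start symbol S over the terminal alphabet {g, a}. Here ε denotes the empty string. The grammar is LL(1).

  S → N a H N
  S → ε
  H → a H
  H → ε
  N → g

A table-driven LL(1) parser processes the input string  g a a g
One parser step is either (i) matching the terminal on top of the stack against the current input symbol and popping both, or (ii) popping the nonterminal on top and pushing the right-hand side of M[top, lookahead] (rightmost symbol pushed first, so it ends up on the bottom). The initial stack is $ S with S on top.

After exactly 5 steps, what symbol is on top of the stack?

     Stack      Input      Action
  1  $ S        g a a g $  expand S → N a H N
  2  $ N H a N  g a a g $  expand N → g
  3  $ N H a g  g a a g $  match g
  4  $ N H a    a a g $    match a
  5  $ N H      a g $      expand H → a H
Stack after step 5: $ N H a (top = a).

a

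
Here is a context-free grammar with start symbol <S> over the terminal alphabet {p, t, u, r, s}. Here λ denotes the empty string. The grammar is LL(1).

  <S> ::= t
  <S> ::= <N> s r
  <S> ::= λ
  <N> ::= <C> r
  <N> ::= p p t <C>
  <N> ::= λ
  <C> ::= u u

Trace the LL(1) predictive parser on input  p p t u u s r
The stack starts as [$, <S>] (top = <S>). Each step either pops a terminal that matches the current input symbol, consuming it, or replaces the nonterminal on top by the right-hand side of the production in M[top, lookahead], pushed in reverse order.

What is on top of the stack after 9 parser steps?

r

step 1: stack=$ <S>  input=p p t u u s r $  — expand <S> ::= <N> s r
step 2: stack=$ r s <N>  input=p p t u u s r $  — expand <N> ::= p p t <C>
step 3: stack=$ r s <C> t p p  input=p p t u u s r $  — match p
step 4: stack=$ r s <C> t p  input=p t u u s r $  — match p
step 5: stack=$ r s <C> t  input=t u u s r $  — match t
step 6: stack=$ r s <C>  input=u u s r $  — expand <C> ::= u u
step 7: stack=$ r s u u  input=u u s r $  — match u
step 8: stack=$ r s u  input=u s r $  — match u
step 9: stack=$ r s  input=s r $  — match s
Stack after step 9: $ r (top = r).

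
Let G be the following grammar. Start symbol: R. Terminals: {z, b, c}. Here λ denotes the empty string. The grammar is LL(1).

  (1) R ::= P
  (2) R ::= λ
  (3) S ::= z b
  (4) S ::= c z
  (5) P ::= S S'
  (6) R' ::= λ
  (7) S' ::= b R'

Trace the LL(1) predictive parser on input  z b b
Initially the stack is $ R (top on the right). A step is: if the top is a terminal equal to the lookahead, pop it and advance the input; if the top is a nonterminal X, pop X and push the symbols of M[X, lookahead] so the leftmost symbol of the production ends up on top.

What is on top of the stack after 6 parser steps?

     Stack     Input    Action
  1  $ R       z b b $  expand R ::= P
  2  $ P       z b b $  expand P ::= S S'
  3  $ S' S    z b b $  expand S ::= z b
  4  $ S' b z  z b b $  match z
  5  $ S' b    b b $    match b
  6  $ S'      b $      expand S' ::= b R'
Stack after step 6: $ R' b (top = b).

b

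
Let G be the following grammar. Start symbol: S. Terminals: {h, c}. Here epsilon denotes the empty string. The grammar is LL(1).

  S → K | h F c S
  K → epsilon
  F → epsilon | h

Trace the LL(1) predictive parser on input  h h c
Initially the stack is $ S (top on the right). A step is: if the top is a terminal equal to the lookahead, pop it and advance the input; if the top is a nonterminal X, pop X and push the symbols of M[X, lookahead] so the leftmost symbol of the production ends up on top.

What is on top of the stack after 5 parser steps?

S

step 1: stack=$ S  input=h h c $  — expand S → h F c S
step 2: stack=$ S c F h  input=h h c $  — match h
step 3: stack=$ S c F  input=h c $  — expand F → h
step 4: stack=$ S c h  input=h c $  — match h
step 5: stack=$ S c  input=c $  — match c
Stack after step 5: $ S (top = S).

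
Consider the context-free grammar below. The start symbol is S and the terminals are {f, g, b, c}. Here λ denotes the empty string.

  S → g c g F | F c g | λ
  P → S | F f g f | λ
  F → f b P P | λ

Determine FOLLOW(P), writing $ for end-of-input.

FIRST(F): from F→f b P P we get {f}; from F→λ we get {λ}. So FIRST(F) = {λ, f}.
FIRST(S): from S→g c g F we get {g}; from S→F c g we get {c, f}; from S→λ we get {λ}. So FIRST(S) = {λ, c, f, g}.
FIRST(P): from P→S we get {λ, c, f, g}; from P→F f g f we get {f}; from P→λ we get {λ}. So FIRST(P) = {λ, c, f, g}.
FOLLOW(S) includes $ since S is the start symbol.
FOLLOW(S): in P→S, the suffix after S is empty, so FOLLOW(S) ⊇ FOLLOW(P) = {$, c, f, g}. Thus FOLLOW(S) = {$, c, f, g}.
FOLLOW(F): in S→g c g F, the suffix after F is empty, so FOLLOW(F) ⊇ FOLLOW(S) = {$, c, f, g}; in S→F c g, F is followed by c g with FIRST {c}; in P→F f g f, F is followed by f g f with FIRST {f}. Thus FOLLOW(F) = {$, c, f, g}.
FOLLOW(P): in F→f b P P (occurrence 1), P is followed by P with FIRST {λ, c, f, g}; in F→f b P P (occurrence 1), the suffix after P is nullable, so FOLLOW(P) ⊇ FOLLOW(F) = {$, c, f, g}; in F→f b P P (occurrence 2), the suffix after P is empty, so FOLLOW(P) ⊇ FOLLOW(F) = {$, c, f, g}. Thus FOLLOW(P) = {$, c, f, g}.

{$, c, f, g}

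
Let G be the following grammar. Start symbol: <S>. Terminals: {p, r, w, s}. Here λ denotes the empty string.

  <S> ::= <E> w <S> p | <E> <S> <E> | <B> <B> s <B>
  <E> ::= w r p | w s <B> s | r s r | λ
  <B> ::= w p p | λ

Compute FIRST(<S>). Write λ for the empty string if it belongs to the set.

FIRST(<E>): from <E>::=w r p we get {w}; from <E>::=w s <B> s we get {w}; from <E>::=r s r we get {r}; from <E>::=λ we get {λ}. So FIRST(<E>) = {λ, r, w}.
FIRST(<B>): from <B>::=w p p we get {w}; from <B>::=λ we get {λ}. So FIRST(<B>) = {λ, w}.
FIRST(<S>): from <S>::=<E> w <S> p we get {r, w}; from <S>::=<E> <S> <E> we get {r, s, w}; from <S>::=<B> <B> s <B> we get {s, w}. So FIRST(<S>) = {r, s, w}.

{r, s, w}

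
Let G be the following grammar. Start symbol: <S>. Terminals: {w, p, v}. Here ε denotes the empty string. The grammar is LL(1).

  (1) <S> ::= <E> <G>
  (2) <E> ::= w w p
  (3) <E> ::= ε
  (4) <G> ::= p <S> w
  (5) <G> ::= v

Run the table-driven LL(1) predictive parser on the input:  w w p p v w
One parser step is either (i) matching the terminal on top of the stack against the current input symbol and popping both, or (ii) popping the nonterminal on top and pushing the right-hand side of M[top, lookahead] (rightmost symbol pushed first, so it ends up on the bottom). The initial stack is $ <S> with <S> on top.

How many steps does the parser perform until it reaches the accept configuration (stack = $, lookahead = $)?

12

      Stack        Input          Action
   1  $ <S>        w w p p v w $  expand <S> ::= <E> <G>
   2  $ <G> <E>    w w p p v w $  expand <E> ::= w w p
   3  $ <G> p w w  w w p p v w $  match w
   4  $ <G> p w    w p p v w $    match w
   5  $ <G> p      p p v w $      match p
   6  $ <G>        p v w $        expand <G> ::= p <S> w
   7  $ w <S> p    p v w $        match p
   8  $ w <S>      v w $          expand <S> ::= <E> <G>
   9  $ w <G> <E>  v w $          expand <E> ::= ε
  10  $ w <G>      v w $          expand <G> ::= v
  11  $ w v        v w $          match v
  12  $ w          w $            match w
Accept reached after 12 steps.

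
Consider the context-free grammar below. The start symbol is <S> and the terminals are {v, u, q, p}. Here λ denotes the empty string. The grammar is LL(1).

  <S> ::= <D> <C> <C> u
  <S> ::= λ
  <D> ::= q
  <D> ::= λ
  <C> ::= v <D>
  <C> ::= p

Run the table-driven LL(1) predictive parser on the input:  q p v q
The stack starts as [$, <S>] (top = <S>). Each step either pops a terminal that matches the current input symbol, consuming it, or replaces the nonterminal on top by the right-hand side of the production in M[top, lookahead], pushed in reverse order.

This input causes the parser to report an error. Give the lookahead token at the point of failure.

      Stack            Input      Action
   1  $ <S>            q p v q $  expand <S> ::= <D> <C> <C> u
   2  $ u <C> <C> <D>  q p v q $  expand <D> ::= q
   3  $ u <C> <C> q    q p v q $  match q
   4  $ u <C> <C>      p v q $    expand <C> ::= p
   5  $ u <C> p        p v q $    match p
   6  $ u <C>          v q $      expand <C> ::= v <D>
   7  $ u <D> v        v q $      match v
   8  $ u <D>          q $        expand <D> ::= q
   9  $ u q            q $        match q
  10  $ u              $          error: top is terminal u but lookahead is $

$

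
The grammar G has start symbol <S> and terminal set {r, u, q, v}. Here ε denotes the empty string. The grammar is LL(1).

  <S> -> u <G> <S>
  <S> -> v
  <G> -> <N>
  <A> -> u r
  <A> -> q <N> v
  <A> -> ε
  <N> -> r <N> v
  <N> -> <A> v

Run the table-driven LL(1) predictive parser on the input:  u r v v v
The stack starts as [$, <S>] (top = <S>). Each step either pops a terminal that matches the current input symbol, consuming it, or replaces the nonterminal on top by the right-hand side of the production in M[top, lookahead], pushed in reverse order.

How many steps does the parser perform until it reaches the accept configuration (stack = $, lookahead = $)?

step 1: stack=$ <S>  input=u r v v v $  — expand <S> -> u <G> <S>
step 2: stack=$ <S> <G> u  input=u r v v v $  — match u
step 3: stack=$ <S> <G>  input=r v v v $  — expand <G> -> <N>
step 4: stack=$ <S> <N>  input=r v v v $  — expand <N> -> r <N> v
step 5: stack=$ <S> v <N> r  input=r v v v $  — match r
step 6: stack=$ <S> v <N>  input=v v v $  — expand <N> -> <A> v
step 7: stack=$ <S> v v <A>  input=v v v $  — expand <A> -> ε
step 8: stack=$ <S> v v  input=v v v $  — match v
step 9: stack=$ <S> v  input=v v $  — match v
step 10: stack=$ <S>  input=v $  — expand <S> -> v
step 11: stack=$ v  input=v $  — match v
Accept reached after 11 steps.

11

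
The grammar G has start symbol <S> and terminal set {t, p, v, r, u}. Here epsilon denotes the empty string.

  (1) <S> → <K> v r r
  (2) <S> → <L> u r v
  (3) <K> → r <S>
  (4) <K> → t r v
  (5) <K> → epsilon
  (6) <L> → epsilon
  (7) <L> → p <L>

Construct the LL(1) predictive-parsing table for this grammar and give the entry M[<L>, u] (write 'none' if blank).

FIRST(<K>) = {epsilon, r, t}
FIRST(<L>) = {epsilon, p}
FIRST(<S>) = {p, r, t, u, v}  (via <K> v r r, <L> u r v)
FOLLOW(<S>) includes $ since <S> is the start symbol.
FOLLOW(<L>): in <S>→<L> u r v, <L> is followed by u r v with FIRST {u}; in <L>→p <L>, the suffix after <L> is empty (adds nothing new). Thus FOLLOW(<L>) = {u}.
For <L> → epsilon: FIRST(epsilon) = {epsilon}, so it goes in M[<L>, t] for t ∈ {}; since epsilon ∈ FIRST, also for every t ∈ FOLLOW(<L>) = {u}.
For <L> → p <L>: FIRST(p <L>) = {p}, so it goes in M[<L>, t] for t ∈ {p}.

<L> → epsilon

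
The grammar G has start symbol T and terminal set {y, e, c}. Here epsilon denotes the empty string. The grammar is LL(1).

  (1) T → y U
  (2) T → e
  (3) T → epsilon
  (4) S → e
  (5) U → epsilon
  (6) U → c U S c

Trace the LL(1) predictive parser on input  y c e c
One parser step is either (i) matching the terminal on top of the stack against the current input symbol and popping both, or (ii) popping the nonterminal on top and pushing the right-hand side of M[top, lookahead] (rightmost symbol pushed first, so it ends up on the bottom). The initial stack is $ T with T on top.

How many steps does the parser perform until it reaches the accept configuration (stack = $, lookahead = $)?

8

     Stack      Input      Action
  1  $ T        y c e c $  expand T → y U
  2  $ U y      y c e c $  match y
  3  $ U        c e c $    expand U → c U S c
  4  $ c S U c  c e c $    match c
  5  $ c S U    e c $      expand U → epsilon
  6  $ c S      e c $      expand S → e
  7  $ c e      e c $      match e
  8  $ c        c $        match c
Accept reached after 8 steps.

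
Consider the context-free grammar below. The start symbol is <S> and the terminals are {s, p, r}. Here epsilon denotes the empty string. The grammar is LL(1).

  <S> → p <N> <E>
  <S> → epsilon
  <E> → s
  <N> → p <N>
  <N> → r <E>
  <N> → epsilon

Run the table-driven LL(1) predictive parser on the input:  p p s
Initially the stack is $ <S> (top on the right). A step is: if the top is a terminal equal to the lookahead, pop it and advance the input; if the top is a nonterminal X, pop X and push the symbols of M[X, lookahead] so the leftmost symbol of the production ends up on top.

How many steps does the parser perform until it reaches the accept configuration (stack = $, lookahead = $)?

7

     Stack        Input    Action
  1  $ <S>        p p s $  expand <S> → p <N> <E>
  2  $ <E> <N> p  p p s $  match p
  3  $ <E> <N>    p s $    expand <N> → p <N>
  4  $ <E> <N> p  p s $    match p
  5  $ <E> <N>    s $      expand <N> → epsilon
  6  $ <E>        s $      expand <E> → s
  7  $ s          s $      match s
Accept reached after 7 steps.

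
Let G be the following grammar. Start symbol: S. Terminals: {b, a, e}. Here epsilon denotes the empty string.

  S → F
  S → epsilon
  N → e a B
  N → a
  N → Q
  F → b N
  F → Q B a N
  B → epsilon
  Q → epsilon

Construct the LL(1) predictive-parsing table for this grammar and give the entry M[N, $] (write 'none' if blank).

FIRST(B) = {epsilon}
FIRST(Q) = {epsilon}
FIRST(N) = {epsilon, a, e}  (via Q)
FIRST(F) = {a, b}  (via Q B a N)
FIRST(S) = {epsilon, a, b}  (via F)
FOLLOW(S) includes $ since S is the start symbol.
FOLLOW(F): in S→F, the suffix after F is empty, so FOLLOW(F) ⊇ FOLLOW(S) = {$}. Thus FOLLOW(F) = {$}.
FOLLOW(N): in F→b N, the suffix after N is empty, so FOLLOW(N) ⊇ FOLLOW(F) = {$}; in F→Q B a N, the suffix after N is empty, so FOLLOW(N) ⊇ FOLLOW(F) = {$}. Thus FOLLOW(N) = {$}.
For N → e a B: FIRST(e a B) = {e}, so it goes in M[N, t] for t ∈ {e}.
For N → a: FIRST(a) = {a}, so it goes in M[N, t] for t ∈ {a}.
For N → Q: FIRST(Q) = {epsilon}, so it goes in M[N, t] for t ∈ {}; since epsilon ∈ FIRST, also for every t ∈ FOLLOW(N) = {$}.

N → Q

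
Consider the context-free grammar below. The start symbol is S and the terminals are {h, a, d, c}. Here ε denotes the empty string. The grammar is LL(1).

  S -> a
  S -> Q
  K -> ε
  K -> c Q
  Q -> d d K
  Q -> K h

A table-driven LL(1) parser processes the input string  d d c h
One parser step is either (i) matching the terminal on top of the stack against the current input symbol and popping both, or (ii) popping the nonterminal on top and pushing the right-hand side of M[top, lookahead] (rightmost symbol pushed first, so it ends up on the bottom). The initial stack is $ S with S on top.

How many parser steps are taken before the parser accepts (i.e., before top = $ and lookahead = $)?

9

step 1: stack=$ S  input=d d c h $  — expand S -> Q
step 2: stack=$ Q  input=d d c h $  — expand Q -> d d K
step 3: stack=$ K d d  input=d d c h $  — match d
step 4: stack=$ K d  input=d c h $  — match d
step 5: stack=$ K  input=c h $  — expand K -> c Q
step 6: stack=$ Q c  input=c h $  — match c
step 7: stack=$ Q  input=h $  — expand Q -> K h
step 8: stack=$ h K  input=h $  — expand K -> ε
step 9: stack=$ h  input=h $  — match h
Accept reached after 9 steps.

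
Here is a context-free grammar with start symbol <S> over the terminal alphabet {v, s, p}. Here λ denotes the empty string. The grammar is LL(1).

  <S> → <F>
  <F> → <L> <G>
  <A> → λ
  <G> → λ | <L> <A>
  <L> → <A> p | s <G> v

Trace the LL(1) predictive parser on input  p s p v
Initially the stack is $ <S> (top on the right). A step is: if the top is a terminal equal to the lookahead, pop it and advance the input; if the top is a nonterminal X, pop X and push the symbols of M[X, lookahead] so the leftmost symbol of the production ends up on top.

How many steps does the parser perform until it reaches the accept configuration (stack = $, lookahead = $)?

15

      Stack              Input      Action
   1  $ <S>              p s p v $  expand <S> → <F>
   2  $ <F>              p s p v $  expand <F> → <L> <G>
   3  $ <G> <L>          p s p v $  expand <L> → <A> p
   4  $ <G> p <A>        p s p v $  expand <A> → λ
   5  $ <G> p            p s p v $  match p
   6  $ <G>              s p v $    expand <G> → <L> <A>
   7  $ <A> <L>          s p v $    expand <L> → s <G> v
   8  $ <A> v <G> s      s p v $    match s
   9  $ <A> v <G>        p v $      expand <G> → <L> <A>
  10  $ <A> v <A> <L>    p v $      expand <L> → <A> p
  11  $ <A> v <A> p <A>  p v $      expand <A> → λ
  12  $ <A> v <A> p      p v $      match p
  13  $ <A> v <A>        v $        expand <A> → λ
  14  $ <A> v            v $        match v
  15  $ <A>              $          expand <A> → λ
Accept reached after 15 steps.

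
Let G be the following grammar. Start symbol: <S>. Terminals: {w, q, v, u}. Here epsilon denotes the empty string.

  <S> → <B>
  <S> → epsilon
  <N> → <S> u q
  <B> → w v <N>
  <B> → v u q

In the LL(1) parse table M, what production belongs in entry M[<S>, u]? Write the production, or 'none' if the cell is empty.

<S> → epsilon

FIRST(<B>) = {v, w}
FIRST(<S>) = {epsilon, v, w}  (via <B>)
FIRST(<N>) = {u, v, w}  (via <S> u q)
FOLLOW(<S>) includes $ since <S> is the start symbol.
FOLLOW(<S>): in <N>→<S> u q, <S> is followed by u q with FIRST {u}. Thus FOLLOW(<S>) = {$, u}.
For <S> → <B>: FIRST(<B>) = {v, w}, so it goes in M[<S>, t] for t ∈ {v, w}.
For <S> → epsilon: FIRST(epsilon) = {epsilon}, so it goes in M[<S>, t] for t ∈ {}; since epsilon ∈ FIRST, also for every t ∈ FOLLOW(<S>) = {$, u}.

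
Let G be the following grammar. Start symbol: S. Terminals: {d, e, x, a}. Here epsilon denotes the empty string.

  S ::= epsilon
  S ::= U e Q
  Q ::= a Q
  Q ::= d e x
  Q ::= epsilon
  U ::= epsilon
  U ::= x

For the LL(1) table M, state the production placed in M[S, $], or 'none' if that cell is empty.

FIRST(Q) = {epsilon, a, d}
FIRST(U) = {epsilon, x}
FIRST(S) = {epsilon, e, x}  (via U e Q)
FOLLOW(S) includes $ since S is the start symbol.
FOLLOW(S): S appears on no right-hand side. Thus FOLLOW(S) = {$}.
For S ::= epsilon: FIRST(epsilon) = {epsilon}, so it goes in M[S, t] for t ∈ {}; since epsilon ∈ FIRST, also for every t ∈ FOLLOW(S) = {$}.
For S ::= U e Q: FIRST(U e Q) = {e, x}, so it goes in M[S, t] for t ∈ {e, x}.

S ::= epsilon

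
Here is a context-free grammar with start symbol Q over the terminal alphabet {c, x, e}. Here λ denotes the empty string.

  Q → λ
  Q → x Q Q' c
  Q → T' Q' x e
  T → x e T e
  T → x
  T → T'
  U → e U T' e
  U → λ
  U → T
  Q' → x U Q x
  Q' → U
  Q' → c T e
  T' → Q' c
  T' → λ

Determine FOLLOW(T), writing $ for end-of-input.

{c, e, x}

FIRST(Q) = {λ, c, e, x}  (via T' Q' x e)
FIRST(T) = {λ, c, e, x}  (via T')
FIRST(U) = {λ, c, e, x}  (via T)
FIRST(Q') = {λ, c, e, x}  (via U)
FIRST(T') = {λ, c, e, x}  (via Q' c)
FOLLOW(Q) includes $ since Q is the start symbol.
FOLLOW(Q): in Q→x Q Q' c, Q is followed by Q' c with FIRST {c, e, x}; in Q'→x U Q x, Q is followed by x with FIRST {x}. Thus FOLLOW(Q) = {$, c, e, x}.
FOLLOW(Q'): in Q→x Q Q' c, Q' is followed by c with FIRST {c}; in Q→T' Q' x e, Q' is followed by x e with FIRST {x}; in T'→Q' c, Q' is followed by c with FIRST {c}. Thus FOLLOW(Q') = {c, x}.
FOLLOW(U): in U→e U T' e, U is followed by T' e with FIRST {c, e, x}; in Q'→x U Q x, U is followed by Q x with FIRST {c, e, x}; in Q'→U, the suffix after U is empty, so FOLLOW(U) ⊇ FOLLOW(Q') = {c, x}. Thus FOLLOW(U) = {c, e, x}.
FOLLOW(T): in T→x e T e, T is followed by e with FIRST {e}; in U→T, the suffix after T is empty, so FOLLOW(T) ⊇ FOLLOW(U) = {c, e, x}; in Q'→c T e, T is followed by e with FIRST {e}. Thus FOLLOW(T) = {c, e, x}.
FOLLOW(T'): in Q→T' Q' x e, T' is followed by Q' x e with FIRST {c, e, x}; in T→T', the suffix after T' is empty, so FOLLOW(T') ⊇ FOLLOW(T) = {c, e, x}; in U→e U T' e, T' is followed by e with FIRST {e}. Thus FOLLOW(T') = {c, e, x}.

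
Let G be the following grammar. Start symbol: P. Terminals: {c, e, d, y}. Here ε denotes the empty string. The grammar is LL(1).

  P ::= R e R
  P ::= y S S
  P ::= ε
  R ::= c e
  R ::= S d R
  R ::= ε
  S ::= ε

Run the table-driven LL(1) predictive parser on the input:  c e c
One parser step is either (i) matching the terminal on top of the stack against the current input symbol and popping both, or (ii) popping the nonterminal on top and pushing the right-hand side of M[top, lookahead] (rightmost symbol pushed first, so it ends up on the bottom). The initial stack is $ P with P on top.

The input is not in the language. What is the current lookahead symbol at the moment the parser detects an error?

c

step 1: stack=$ P  input=c e c $  — expand P ::= R e R
step 2: stack=$ R e R  input=c e c $  — expand R ::= c e
step 3: stack=$ R e e c  input=c e c $  — match c
step 4: stack=$ R e e  input=e c $  — match e
step 5: stack=$ R e  input=c $  — error: top is terminal e but lookahead is c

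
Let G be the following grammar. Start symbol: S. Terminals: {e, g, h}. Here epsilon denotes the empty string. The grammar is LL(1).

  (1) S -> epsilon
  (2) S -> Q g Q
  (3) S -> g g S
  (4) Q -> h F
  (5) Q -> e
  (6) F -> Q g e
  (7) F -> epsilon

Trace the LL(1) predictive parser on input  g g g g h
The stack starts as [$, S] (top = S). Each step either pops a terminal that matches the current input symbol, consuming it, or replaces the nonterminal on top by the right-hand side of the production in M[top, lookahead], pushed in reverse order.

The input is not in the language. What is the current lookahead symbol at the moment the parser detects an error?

$

      Stack      Input        Action
   1  $ S        g g g g h $  expand S -> g g S
   2  $ S g g    g g g g h $  match g
   3  $ S g      g g g h $    match g
   4  $ S        g g h $      expand S -> g g S
   5  $ S g g    g g h $      match g
   6  $ S g      g h $        match g
   7  $ S        h $          expand S -> Q g Q
   8  $ Q g Q    h $          expand Q -> h F
   9  $ Q g F h  h $          match h
  10  $ Q g F    $            expand F -> epsilon
  11  $ Q g      $            error: top is terminal g but lookahead is $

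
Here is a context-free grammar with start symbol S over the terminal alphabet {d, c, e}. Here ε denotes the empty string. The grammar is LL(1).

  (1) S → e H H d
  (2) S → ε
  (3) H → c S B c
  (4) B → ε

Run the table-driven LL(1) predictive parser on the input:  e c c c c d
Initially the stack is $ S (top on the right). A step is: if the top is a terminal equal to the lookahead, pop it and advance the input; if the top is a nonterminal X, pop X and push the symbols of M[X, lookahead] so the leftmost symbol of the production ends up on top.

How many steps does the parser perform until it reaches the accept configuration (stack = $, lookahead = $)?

13

step 1: stack=$ S  input=e c c c c d $  — expand S → e H H d
step 2: stack=$ d H H e  input=e c c c c d $  — match e
step 3: stack=$ d H H  input=c c c c d $  — expand H → c S B c
step 4: stack=$ d H c B S c  input=c c c c d $  — match c
step 5: stack=$ d H c B S  input=c c c d $  — expand S → ε
step 6: stack=$ d H c B  input=c c c d $  — expand B → ε
step 7: stack=$ d H c  input=c c c d $  — match c
step 8: stack=$ d H  input=c c d $  — expand H → c S B c
step 9: stack=$ d c B S c  input=c c d $  — match c
step 10: stack=$ d c B S  input=c d $  — expand S → ε
step 11: stack=$ d c B  input=c d $  — expand B → ε
step 12: stack=$ d c  input=c d $  — match c
step 13: stack=$ d  input=d $  — match d
Accept reached after 13 steps.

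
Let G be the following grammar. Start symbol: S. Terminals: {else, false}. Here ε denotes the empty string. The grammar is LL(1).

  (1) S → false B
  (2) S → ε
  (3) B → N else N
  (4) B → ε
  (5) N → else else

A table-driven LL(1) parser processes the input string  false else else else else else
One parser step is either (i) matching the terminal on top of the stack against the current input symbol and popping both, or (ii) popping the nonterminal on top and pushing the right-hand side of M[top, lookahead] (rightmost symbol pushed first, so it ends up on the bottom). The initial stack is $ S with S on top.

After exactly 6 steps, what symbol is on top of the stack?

     Stack               Input                             Action
  1  $ S                 false else else else else else $  expand S → false B
  2  $ B false           false else else else else else $  match false
  3  $ B                 else else else else else $        expand B → N else N
  4  $ N else N          else else else else else $        expand N → else else
  5  $ N else else else  else else else else else $        match else
  6  $ N else else       else else else else $             match else
Stack after step 6: $ N else (top = else).

else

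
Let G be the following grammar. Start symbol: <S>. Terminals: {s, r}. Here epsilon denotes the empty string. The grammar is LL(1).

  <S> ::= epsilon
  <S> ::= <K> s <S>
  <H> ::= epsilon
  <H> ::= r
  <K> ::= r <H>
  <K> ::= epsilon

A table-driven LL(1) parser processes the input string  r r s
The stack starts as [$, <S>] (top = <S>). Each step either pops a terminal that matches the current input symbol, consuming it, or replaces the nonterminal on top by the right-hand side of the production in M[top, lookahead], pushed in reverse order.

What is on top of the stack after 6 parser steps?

<S>

step 1: stack=$ <S>  input=r r s $  — expand <S> ::= <K> s <S>
step 2: stack=$ <S> s <K>  input=r r s $  — expand <K> ::= r <H>
step 3: stack=$ <S> s <H> r  input=r r s $  — match r
step 4: stack=$ <S> s <H>  input=r s $  — expand <H> ::= r
step 5: stack=$ <S> s r  input=r s $  — match r
step 6: stack=$ <S> s  input=s $  — match s
Stack after step 6: $ <S> (top = <S>).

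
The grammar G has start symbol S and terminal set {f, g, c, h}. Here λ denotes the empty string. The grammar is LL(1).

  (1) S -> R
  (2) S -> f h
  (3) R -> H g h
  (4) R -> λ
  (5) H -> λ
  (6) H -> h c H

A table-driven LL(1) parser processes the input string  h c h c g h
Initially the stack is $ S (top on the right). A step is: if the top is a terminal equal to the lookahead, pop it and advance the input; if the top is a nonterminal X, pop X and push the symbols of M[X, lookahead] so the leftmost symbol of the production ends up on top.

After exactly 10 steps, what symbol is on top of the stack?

step 1: stack=$ S  input=h c h c g h $  — expand S -> R
step 2: stack=$ R  input=h c h c g h $  — expand R -> H g h
step 3: stack=$ h g H  input=h c h c g h $  — expand H -> h c H
step 4: stack=$ h g H c h  input=h c h c g h $  — match h
step 5: stack=$ h g H c  input=c h c g h $  — match c
step 6: stack=$ h g H  input=h c g h $  — expand H -> h c H
step 7: stack=$ h g H c h  input=h c g h $  — match h
step 8: stack=$ h g H c  input=c g h $  — match c
step 9: stack=$ h g H  input=g h $  — expand H -> λ
step 10: stack=$ h g  input=g h $  — match g
Stack after step 10: $ h (top = h).

h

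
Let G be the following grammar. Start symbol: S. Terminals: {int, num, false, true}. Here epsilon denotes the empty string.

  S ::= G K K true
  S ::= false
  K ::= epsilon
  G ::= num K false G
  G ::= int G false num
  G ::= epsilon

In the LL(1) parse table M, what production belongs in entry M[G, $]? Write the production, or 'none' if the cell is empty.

FIRST(K): from K::=epsilon we get {epsilon}. So FIRST(K) = {epsilon}.
FIRST(G): from G::=num K false G we get {num}; from G::=int G false num we get {int}; from G::=epsilon we get {epsilon}. So FIRST(G) = {epsilon, int, num}.
FIRST(S): from S::=G K K true we get {int, num, true}; from S::=false we get {false}. So FIRST(S) = {false, int, num, true}.
FOLLOW(S) includes $ since S is the start symbol.
FOLLOW(G): in S::=G K K true, G is followed by K K true with FIRST {true}; in G::=num K false G, the suffix after G is empty (adds nothing new); in G::=int G false num, G is followed by false num with FIRST {false}. Thus FOLLOW(G) = {false, true}.
For G ::= num K false G: FIRST(num K false G) = {num}, so it goes in M[G, t] for t ∈ {num}.
For G ::= int G false num: FIRST(int G false num) = {int}, so it goes in M[G, t] for t ∈ {int}.
For G ::= epsilon: FIRST(epsilon) = {epsilon}, so it goes in M[G, t] for t ∈ {}; since epsilon ∈ FIRST, also for every t ∈ FOLLOW(G) = {false, true}.
None of these place a production in M[G, $].

none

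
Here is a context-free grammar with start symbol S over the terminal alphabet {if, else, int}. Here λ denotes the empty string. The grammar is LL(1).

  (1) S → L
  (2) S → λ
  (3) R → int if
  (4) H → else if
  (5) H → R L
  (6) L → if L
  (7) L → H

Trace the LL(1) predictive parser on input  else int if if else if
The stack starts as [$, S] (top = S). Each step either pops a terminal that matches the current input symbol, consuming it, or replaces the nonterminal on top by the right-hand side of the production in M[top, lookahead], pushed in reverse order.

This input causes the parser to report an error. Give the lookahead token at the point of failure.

step 1: stack=$ S  input=else int if if else if $  — expand S → L
step 2: stack=$ L  input=else int if if else if $  — expand L → H
step 3: stack=$ H  input=else int if if else if $  — expand H → else if
step 4: stack=$ if else  input=else int if if else if $  — match else
step 5: stack=$ if  input=int if if else if $  — error: top is terminal if but lookahead is int

int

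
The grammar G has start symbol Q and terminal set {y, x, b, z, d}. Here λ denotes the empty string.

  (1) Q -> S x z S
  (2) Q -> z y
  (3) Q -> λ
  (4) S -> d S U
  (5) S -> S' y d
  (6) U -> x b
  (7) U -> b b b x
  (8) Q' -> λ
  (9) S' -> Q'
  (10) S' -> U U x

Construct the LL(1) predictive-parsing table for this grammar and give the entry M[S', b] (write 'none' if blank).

FIRST(U): from U->x b we get {x}; from U->b b b x we get {b}. So FIRST(U) = {b, x}.
FIRST(Q'): from Q'->λ we get {λ}. So FIRST(Q') = {λ}.
FIRST(S'): from S'->Q' we get {λ}; from S'->U U x we get {b, x}. So FIRST(S') = {λ, b, x}.
FIRST(S): from S->d S U we get {d}; from S->S' y d we get {b, x, y}. So FIRST(S) = {b, d, x, y}.
FIRST(Q): from Q->S x z S we get {b, d, x, y}; from Q->z y we get {z}; from Q->λ we get {λ}. So FIRST(Q) = {λ, b, d, x, y, z}.
FOLLOW(Q) includes $ since Q is the start symbol.
FOLLOW(S'): in S->S' y d, S' is followed by y d with FIRST {y}. Thus FOLLOW(S') = {y}.
For S' -> Q': FIRST(Q') = {λ}, so it goes in M[S', t] for t ∈ {}; since λ ∈ FIRST, also for every t ∈ FOLLOW(S') = {y}.
For S' -> U U x: FIRST(U U x) = {b, x}, so it goes in M[S', t] for t ∈ {b, x}.

S' -> U U x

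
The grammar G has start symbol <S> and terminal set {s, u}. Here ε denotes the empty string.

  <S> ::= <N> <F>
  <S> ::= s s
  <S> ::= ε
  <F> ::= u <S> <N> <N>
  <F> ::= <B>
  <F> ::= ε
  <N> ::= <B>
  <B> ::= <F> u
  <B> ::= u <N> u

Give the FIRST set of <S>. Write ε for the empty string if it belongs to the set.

FIRST(<S>): from <S>::=<N> <F> we get {u}; from <S>::=s s we get {s}; from <S>::=ε we get {ε}. So FIRST(<S>) = {ε, s, u}.
FIRST(<F>): from <F>::=u <S> <N> <N> we get {u}; from <F>::=<B> we get {u}; from <F>::=ε we get {ε}. So FIRST(<F>) = {ε, u}.
FIRST(<B>): from <B>::=<F> u we get {u}; from <B>::=u <N> u we get {u}. So FIRST(<B>) = {u}.
FIRST(<N>): from <N>::=<B> we get {u}. So FIRST(<N>) = {u}.

{ε, s, u}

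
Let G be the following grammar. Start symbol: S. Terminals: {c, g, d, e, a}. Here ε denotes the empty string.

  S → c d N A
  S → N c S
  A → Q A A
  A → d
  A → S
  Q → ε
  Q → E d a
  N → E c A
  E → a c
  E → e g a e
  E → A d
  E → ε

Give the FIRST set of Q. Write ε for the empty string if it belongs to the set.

{ε, a, c, d, e}

FIRST(S): from S→c d N A we get {c}; from S→N c S we get {a, c, d, e}. So FIRST(S) = {a, c, d, e}.
FIRST(A): from A→Q A A we get {a, c, d, e}; from A→d we get {d}; from A→S we get {a, c, d, e}. So FIRST(A) = {a, c, d, e}.
FIRST(E): from E→a c we get {a}; from E→e g a e we get {e}; from E→A d we get {a, c, d, e}; from E→ε we get {ε}. So FIRST(E) = {ε, a, c, d, e}.
FIRST(Q): from Q→ε we get {ε}; from Q→E d a we get {a, c, d, e}. So FIRST(Q) = {ε, a, c, d, e}.
FIRST(N): from N→E c A we get {a, c, d, e}. So FIRST(N) = {a, c, d, e}.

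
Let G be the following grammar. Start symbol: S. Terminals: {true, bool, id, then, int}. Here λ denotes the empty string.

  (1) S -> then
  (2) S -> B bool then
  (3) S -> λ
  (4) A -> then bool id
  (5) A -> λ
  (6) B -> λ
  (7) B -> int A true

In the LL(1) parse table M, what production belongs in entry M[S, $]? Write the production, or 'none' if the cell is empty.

S -> λ

FIRST(A): from A->then bool id we get {then}; from A->λ we get {λ}. So FIRST(A) = {λ, then}.
FIRST(B): from B->λ we get {λ}; from B->int A true we get {int}. So FIRST(B) = {λ, int}.
FIRST(S): from S->then we get {then}; from S->B bool then we get {bool, int}; from S->λ we get {λ}. So FIRST(S) = {λ, bool, int, then}.
FOLLOW(S) includes $ since S is the start symbol.
FOLLOW(S): S appears on no right-hand side. Thus FOLLOW(S) = {$}.
For S -> then: FIRST(then) = {then}, so it goes in M[S, t] for t ∈ {then}.
For S -> B bool then: FIRST(B bool then) = {bool, int}, so it goes in M[S, t] for t ∈ {bool, int}.
For S -> λ: FIRST(λ) = {λ}, so it goes in M[S, t] for t ∈ {}; since λ ∈ FIRST, also for every t ∈ FOLLOW(S) = {$}.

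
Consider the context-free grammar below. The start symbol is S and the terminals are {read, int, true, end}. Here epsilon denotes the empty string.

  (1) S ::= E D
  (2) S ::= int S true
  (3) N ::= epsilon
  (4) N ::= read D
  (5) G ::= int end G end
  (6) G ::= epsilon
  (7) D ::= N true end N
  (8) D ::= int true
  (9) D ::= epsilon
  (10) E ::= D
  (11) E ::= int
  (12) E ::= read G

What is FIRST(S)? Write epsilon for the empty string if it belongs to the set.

FIRST(N): from N::=epsilon we get {epsilon}; from N::=read D we get {read}. So FIRST(N) = {epsilon, read}.
FIRST(G): from G::=int end G end we get {int}; from G::=epsilon we get {epsilon}. So FIRST(G) = {epsilon, int}.
FIRST(D): from D::=N true end N we get {read, true}; from D::=int true we get {int}; from D::=epsilon we get {epsilon}. So FIRST(D) = {epsilon, int, read, true}.
FIRST(E): from E::=D we get {epsilon, int, read, true}; from E::=int we get {int}; from E::=read G we get {read}. So FIRST(E) = {epsilon, int, read, true}.
FIRST(S): from S::=E D we get {epsilon, int, read, true}; from S::=int S true we get {int}. So FIRST(S) = {epsilon, int, read, true}.

{epsilon, int, read, true}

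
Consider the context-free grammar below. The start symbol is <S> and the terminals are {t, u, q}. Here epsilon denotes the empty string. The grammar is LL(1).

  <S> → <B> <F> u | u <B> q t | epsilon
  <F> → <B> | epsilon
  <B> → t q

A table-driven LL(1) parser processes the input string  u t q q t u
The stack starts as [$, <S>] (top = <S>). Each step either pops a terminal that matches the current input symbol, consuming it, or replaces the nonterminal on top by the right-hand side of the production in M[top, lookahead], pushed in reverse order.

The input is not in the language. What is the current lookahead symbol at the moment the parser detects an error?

u

     Stack        Input          Action
  1  $ <S>        u t q q t u $  expand <S> → u <B> q t
  2  $ t q <B> u  u t q q t u $  match u
  3  $ t q <B>    t q q t u $    expand <B> → t q
  4  $ t q q t    t q q t u $    match t
  5  $ t q q      q q t u $      match q
  6  $ t q        q t u $        match q
  7  $ t          t u $          match t
  8  $            u $            error: stack empty but input remains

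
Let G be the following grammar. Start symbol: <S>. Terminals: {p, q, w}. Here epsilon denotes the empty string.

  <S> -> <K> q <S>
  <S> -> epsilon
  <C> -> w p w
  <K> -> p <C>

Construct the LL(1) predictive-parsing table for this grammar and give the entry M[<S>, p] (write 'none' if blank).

FIRST(<C>) = {w}
FIRST(<K>) = {p}
FIRST(<S>) = {epsilon, p}  (via <K> q <S>)
FOLLOW(<S>) includes $ since <S> is the start symbol.
FOLLOW(<S>): in <S>-><K> q <S>, the suffix after <S> is empty (adds nothing new). Thus FOLLOW(<S>) = {$}.
For <S> -> <K> q <S>: FIRST(<K> q <S>) = {p}, so it goes in M[<S>, t] for t ∈ {p}.
For <S> -> epsilon: FIRST(epsilon) = {epsilon}, so it goes in M[<S>, t] for t ∈ {}; since epsilon ∈ FIRST, also for every t ∈ FOLLOW(<S>) = {$}.

<S> -> <K> q <S>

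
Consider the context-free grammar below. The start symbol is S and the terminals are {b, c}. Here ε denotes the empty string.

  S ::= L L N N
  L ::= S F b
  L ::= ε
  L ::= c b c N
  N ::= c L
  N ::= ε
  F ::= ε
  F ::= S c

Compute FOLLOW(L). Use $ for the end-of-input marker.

FIRST(N) = {ε, c}
FIRST(S) = {ε, b, c}  (via L L N N)
FIRST(F) = {ε, b, c}  (via S c)
FIRST(L) = {ε, b, c}  (via S F b)
FOLLOW(S) includes $ since S is the start symbol.
FOLLOW(S): in L::=S F b, S is followed by F b with FIRST {b, c}; in F::=S c, S is followed by c with FIRST {c}. Thus FOLLOW(S) = {$, b, c}.
FOLLOW(F): in L::=S F b, F is followed by b with FIRST {b}. Thus FOLLOW(F) = {b}.
FOLLOW(L): in S::=L L N N (occurrence 1), L is followed by L N N with FIRST {ε, b, c}; in S::=L L N N (occurrence 1), the suffix after L is nullable, so FOLLOW(L) ⊇ FOLLOW(S) = {$, b, c}; in S::=L L N N (occurrence 2), L is followed by N N with FIRST {ε, c}; in S::=L L N N (occurrence 2), the suffix after L is nullable, so FOLLOW(L) ⊇ FOLLOW(S) = {$, b, c}; in N::=c L, the suffix after L is empty, so FOLLOW(L) ⊇ FOLLOW(N) = {$, b, c}. Thus FOLLOW(L) = {$, b, c}.
FOLLOW(N): in S::=L L N N (occurrence 1), N is followed by N with FIRST {ε, c}; in S::=L L N N (occurrence 1), the suffix after N is nullable, so FOLLOW(N) ⊇ FOLLOW(S) = {$, b, c}; in S::=L L N N (occurrence 2), the suffix after N is empty, so FOLLOW(N) ⊇ FOLLOW(S) = {$, b, c}; in L::=c b c N, the suffix after N is empty, so FOLLOW(N) ⊇ FOLLOW(L) = {$, b, c}. Thus FOLLOW(N) = {$, b, c}.

{$, b, c}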